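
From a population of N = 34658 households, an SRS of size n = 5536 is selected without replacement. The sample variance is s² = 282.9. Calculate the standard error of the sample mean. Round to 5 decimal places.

0.20722

Under SRS without replacement, Var(ȳ) = (1 − f)·s²/n with f = n/N = 5536/34658 = 0.15973224.
Var(ȳ) = (1 − 0.15973224)·282.9/5536 = 0.84026776·0.051101879 = 0.042939261.
SE(ȳ) = √(0.042939261) = 0.20722.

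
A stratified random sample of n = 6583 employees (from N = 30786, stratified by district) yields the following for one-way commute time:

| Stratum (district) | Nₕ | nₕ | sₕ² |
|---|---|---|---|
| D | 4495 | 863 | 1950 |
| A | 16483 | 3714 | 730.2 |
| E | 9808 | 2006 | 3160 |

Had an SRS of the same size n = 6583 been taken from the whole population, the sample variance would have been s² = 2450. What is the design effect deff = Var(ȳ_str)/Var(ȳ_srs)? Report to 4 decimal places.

0.7169

Var(ȳ_str) = Σ Wₕ²(1−fₕ)sₕ²/nₕ with Wₕ = Nₕ/30786:
  D: (4495/30786)²·(1−863/4495)·1950/863 = 0.038921791
  A: (16483/30786)²·(1−3714/16483)·730.2/3714 = 0.043660283
  E: (9808/30786)²·(1−2006/9808)·3160/2006 = 0.12718504
  → Var(ȳ_str) = 0.20976711.
Var(ȳ_srs) = (1 − 6583/30786)·2450/6583 = 0.29258911.
deff = 0.20976711 / 0.29258911 = 0.7169.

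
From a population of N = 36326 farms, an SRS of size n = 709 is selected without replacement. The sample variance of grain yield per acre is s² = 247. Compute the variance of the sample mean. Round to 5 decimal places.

Under SRS without replacement, Var(ȳ) = (1 − f)·s²/n with f = n/N = 709/36326 = 0.01951770.
Var(ȳ) = (1 − 0.01951770)·247/709 = 0.98048230·0.348378 = 0.34157846.

0.34158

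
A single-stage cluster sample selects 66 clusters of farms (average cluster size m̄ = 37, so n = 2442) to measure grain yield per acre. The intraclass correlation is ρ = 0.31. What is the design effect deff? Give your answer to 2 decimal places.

12.16

deff = 1 + (37 − 1)·0.31 = 1 + 11.16 = 12.16.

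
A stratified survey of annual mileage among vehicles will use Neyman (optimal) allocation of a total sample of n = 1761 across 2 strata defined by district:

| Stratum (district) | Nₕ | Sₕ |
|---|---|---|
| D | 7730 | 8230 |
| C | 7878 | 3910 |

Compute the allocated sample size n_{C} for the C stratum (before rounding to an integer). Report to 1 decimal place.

574.5

Neyman allocation: nₕ = n·NₕSₕ / Σⱼ NⱼSⱼ.
Σ NⱼSⱼ = 7730·8230 + 7878·3910 = 9.442088 × 10^7.
n_{C} = 1761·7878·3910 / (9.442088 × 10^7) = 574.5.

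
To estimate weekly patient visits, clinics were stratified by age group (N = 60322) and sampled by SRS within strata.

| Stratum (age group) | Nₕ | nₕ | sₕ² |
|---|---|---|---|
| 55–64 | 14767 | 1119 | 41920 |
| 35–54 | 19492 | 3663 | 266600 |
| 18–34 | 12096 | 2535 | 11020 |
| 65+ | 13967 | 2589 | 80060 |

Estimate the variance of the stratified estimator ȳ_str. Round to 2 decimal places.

9.73

Var(ȳ_str) = Σₕ Wₕ²(1 − fₕ)sₕ²/nₕ with Wₕ = Nₕ/N, N = 60322.
55–64: Wₕ = 0.24480289; term = 0.24480289²·(1 − 0.07577707)·41920/1119 = 2.0749184.
35–54: Wₕ = 0.32313252; term = 0.32313252²·(1 − 0.18792325)·266600/3663 = 6.1713708.
18–34: Wₕ = 0.20052386; term = 0.20052386²·(1 − 0.20957341)·11020/2535 = 0.13816475.
65+: Wₕ = 0.23154073; term = 0.23154073²·(1 − 0.18536550)·80060/2589 = 1.3505204.
Sum = 9.7349744.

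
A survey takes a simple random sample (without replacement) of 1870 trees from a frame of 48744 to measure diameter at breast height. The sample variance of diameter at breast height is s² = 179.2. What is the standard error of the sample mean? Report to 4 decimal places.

0.3036

Under SRS without replacement, Var(ȳ) = (1 − f)·s²/n with f = n/N = 1870/48744 = 0.03836370.
Var(ȳ) = (1 − 0.03836370)·179.2/1870 = 0.96163630·0.095828877 = 0.092152527.
SE(ȳ) = √(0.092152527) = 0.3036.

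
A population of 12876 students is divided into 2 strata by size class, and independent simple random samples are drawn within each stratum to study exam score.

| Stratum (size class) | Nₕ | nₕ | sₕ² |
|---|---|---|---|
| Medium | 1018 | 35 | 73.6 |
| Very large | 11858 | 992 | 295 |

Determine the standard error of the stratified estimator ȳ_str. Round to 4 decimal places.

0.4938

Var(ȳ_str) = Σₕ Wₕ²(1 − fₕ)sₕ²/nₕ with Wₕ = Nₕ/N, N = 12876.
Medium: Wₕ = 0.07906182; term = 0.07906182²·(1 − 0.03438114)·73.6/35 = 0.012692557.
Very large: Wₕ = 0.92093818; term = 0.92093818²·(1 − 0.08365660)·295/992 = 0.23111576.
Sum = 0.24380832.
SE = √(0.24380832) = 0.4938.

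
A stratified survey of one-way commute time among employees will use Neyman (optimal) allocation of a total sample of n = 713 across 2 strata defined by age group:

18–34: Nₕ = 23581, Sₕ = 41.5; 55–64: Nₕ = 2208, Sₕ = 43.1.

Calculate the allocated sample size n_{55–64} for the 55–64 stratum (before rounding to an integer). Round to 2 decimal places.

63.19

Neyman allocation: nₕ = n·NₕSₕ / Σⱼ NⱼSⱼ.
Σ NⱼSⱼ = 23581·41.5 + 2208·43.1 = 1.0737763 × 10^6.
n_{55–64} = 713·2208·43.1 / (1.0737763 × 10^6) = 63.19.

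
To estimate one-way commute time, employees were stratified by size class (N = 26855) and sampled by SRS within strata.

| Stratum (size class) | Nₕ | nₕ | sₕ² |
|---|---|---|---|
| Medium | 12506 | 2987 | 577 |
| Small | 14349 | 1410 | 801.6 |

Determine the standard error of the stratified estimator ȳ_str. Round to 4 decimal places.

Var(ȳ_str) = Σₕ Wₕ²(1 − fₕ)sₕ²/nₕ with Wₕ = Nₕ/N, N = 26855.
Medium: Wₕ = 0.46568609; term = 0.46568609²·(1 − 0.23884535)·577/2987 = 0.031885999.
Small: Wₕ = 0.53431391; term = 0.53431391²·(1 − 0.09826469)·801.6/1410 = 0.14635603.
Sum = 0.17824203.
SE = √(0.17824203) = 0.4222.

0.4222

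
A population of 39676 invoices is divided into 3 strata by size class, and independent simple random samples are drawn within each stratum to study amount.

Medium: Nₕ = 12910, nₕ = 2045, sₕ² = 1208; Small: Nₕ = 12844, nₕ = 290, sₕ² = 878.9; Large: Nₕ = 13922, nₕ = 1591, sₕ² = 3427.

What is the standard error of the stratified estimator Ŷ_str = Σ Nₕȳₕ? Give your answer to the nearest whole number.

Var(Ŷ_str) = Σₕ Nₕ²(1 − fₕ)sₕ²/nₕ.
Medium: 12910²·(1 − 2045/12910)·1208/2045 = 8.2857074 × 10^7.
Small: 12844²·(1 − 290/12844)·878.9/290 = 4.8867924 × 10^8.
Large: 13922²·(1 − 1591/13922)·3427/1591 = 3.6978037 × 10^8.
Sum = 9.4131668 × 10^8.
SE = √(9.4131668 × 10^8) = 30681.

30681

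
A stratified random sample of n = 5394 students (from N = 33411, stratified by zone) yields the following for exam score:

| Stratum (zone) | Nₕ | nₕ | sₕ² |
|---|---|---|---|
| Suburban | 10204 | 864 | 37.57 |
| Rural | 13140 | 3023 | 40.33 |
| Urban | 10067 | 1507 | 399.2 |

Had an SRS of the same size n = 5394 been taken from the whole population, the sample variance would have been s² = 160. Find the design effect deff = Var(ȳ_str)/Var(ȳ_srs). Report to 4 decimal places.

Var(ȳ_str) = Σ Wₕ²(1−fₕ)sₕ²/nₕ with Wₕ = Nₕ/33411:
  Suburban: (10204/33411)²·(1−864/10204)·37.57/864 = 0.0037124946
  Rural: (13140/33411)²·(1−3023/13140)·40.33/3023 = 0.0015887598
  Urban: (10067/33411)²·(1−1507/10067)·399.2/1507 = 0.020449004
  → Var(ȳ_str) = 0.025750258.
Var(ȳ_srs) = (1 − 5394/33411)·160/5394 = 0.024873746.
deff = 0.025750258 / 0.024873746 = 1.0352.

1.0352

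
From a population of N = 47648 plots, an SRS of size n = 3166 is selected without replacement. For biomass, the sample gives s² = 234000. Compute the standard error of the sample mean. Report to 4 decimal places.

Under SRS without replacement, Var(ȳ) = (1 − f)·s²/n with f = n/N = 3166/47648 = 0.06644560.
Var(ȳ) = (1 − 0.06644560)·234000/3166 = 0.93355440·73.910297 = 68.999283.
SE(ȳ) = √(68.999283) = 8.3066.

8.3066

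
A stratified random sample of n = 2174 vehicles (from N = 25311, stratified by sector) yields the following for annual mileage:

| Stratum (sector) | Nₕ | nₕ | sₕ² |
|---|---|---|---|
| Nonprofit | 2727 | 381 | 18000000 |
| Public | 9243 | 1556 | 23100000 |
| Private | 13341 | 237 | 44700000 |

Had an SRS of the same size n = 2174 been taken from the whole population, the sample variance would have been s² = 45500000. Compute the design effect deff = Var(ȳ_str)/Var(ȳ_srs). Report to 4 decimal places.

2.8009

Var(ȳ_str) = Σ Wₕ²(1−fₕ)sₕ²/nₕ with Wₕ = Nₕ/25311:
  Nonprofit: (2727/25311)²·(1−381/2727)·18000000/381 = 471.78276
  Public: (9243/25311)²·(1−1556/9243)·23100000/1556 = 1646.4692
  Private: (13341/25311)²·(1−237/13341)·44700000/237 = 51467.472
  → Var(ȳ_str) = 53585.724.
Var(ȳ_srs) = (1 − 2174/25311)·45500000/2174 = 19131.525.
deff = 53585.724 / 19131.525 = 2.8009.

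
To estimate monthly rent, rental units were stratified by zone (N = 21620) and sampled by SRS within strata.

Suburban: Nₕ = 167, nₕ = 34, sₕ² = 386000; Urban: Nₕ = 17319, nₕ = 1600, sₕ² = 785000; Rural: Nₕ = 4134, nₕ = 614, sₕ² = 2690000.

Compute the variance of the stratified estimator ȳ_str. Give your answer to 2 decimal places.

422.68

Var(ȳ_str) = Σₕ Wₕ²(1 − fₕ)sₕ²/nₕ with Wₕ = Nₕ/N, N = 21620.
Suburban: Wₕ = 0.00772433; term = 0.00772433²·(1 − 0.20359281)·386000/34 = 0.53946729.
Urban: Wₕ = 0.80106383; term = 0.80106383²·(1 − 0.09238409)·785000/1600 = 285.74986.
Rural: Wₕ = 0.19121184; term = 0.19121184²·(1 − 0.14852443)·2690000/614 = 136.39098.
Sum = 422.68031.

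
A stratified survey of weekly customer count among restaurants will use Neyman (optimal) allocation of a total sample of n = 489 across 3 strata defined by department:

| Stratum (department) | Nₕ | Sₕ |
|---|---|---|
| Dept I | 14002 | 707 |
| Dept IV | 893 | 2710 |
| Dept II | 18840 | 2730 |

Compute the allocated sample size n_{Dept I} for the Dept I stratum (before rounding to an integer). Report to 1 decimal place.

75.9

Neyman allocation: nₕ = n·NₕSₕ / Σⱼ NⱼSⱼ.
Σ NⱼSⱼ = 14002·707 + 893·2710 + 18840·2730 = 6.3752644 × 10^7.
n_{Dept I} = 489·14002·707 / (6.3752644 × 10^7) = 75.9.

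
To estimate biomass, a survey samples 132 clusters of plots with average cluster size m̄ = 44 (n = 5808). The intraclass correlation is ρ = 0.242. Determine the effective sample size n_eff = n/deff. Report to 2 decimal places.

deff = 1 + (44 − 1)·0.242 = 1 + 10.406 = 11.406.
n_eff = 5808 / 11.406 = 509.21.

509.21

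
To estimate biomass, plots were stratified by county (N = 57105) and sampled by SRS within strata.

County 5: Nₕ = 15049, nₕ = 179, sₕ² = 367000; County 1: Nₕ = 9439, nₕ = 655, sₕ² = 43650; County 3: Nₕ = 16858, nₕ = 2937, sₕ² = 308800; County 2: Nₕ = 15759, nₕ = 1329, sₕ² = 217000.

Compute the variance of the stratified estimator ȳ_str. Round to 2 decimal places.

Var(ȳ_str) = Σₕ Wₕ²(1 − fₕ)sₕ²/nₕ with Wₕ = Nₕ/N, N = 57105.
County 5: Wₕ = 0.26353209; term = 0.26353209²·(1 − 0.01189448)·367000/179 = 140.69653.
County 1: Wₕ = 0.16529201; term = 0.16529201²·(1 − 0.06939294)·43650/655 = 1.6943885.
County 3: Wₕ = 0.29521058; term = 0.29521058²·(1 − 0.17421995)·308800/2937 = 7.5666136.
County 2: Wₕ = 0.27596533; term = 0.27596533²·(1 − 0.08433276)·217000/1329 = 11.38627.
Sum = 161.3438.

161.34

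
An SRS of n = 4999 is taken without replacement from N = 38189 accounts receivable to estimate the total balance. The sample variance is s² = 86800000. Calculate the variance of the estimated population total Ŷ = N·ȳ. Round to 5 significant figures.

Var(Ŷ) = N²·Var(ȳ) = N²·(1 − n/N)·s²/n.
f = 4999/38189 = 0.13090157; Var(ȳ) = 0.86909843·86800000/4999 = 15090.567.
Var(Ŷ) = 38189² · 15090.567 = 2.2008079 × 10^13.

2.2008 × 10^13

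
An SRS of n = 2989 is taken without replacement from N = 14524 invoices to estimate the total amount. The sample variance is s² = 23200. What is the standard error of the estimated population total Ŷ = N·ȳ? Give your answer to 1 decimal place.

Var(Ŷ) = N²·Var(ȳ) = N²·(1 − n/N)·s²/n.
f = 2989/14524 = 0.20579730; Var(ȳ) = 0.79420270·23200/2989 = 6.1644371.
Var(Ŷ) = 14524² · 6.1644371 = 1.3003669 × 10^9.
SE(Ŷ) = √(1.3003669 × 10^9) = 36060.6.

36060.6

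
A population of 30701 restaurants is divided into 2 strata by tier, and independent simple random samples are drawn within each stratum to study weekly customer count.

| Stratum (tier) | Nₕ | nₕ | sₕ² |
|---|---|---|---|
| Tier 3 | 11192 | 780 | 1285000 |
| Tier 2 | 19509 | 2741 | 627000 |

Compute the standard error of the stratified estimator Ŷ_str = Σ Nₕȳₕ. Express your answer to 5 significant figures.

Var(Ŷ_str) = Σₕ Nₕ²(1 − fₕ)sₕ²/nₕ.
Tier 3: 11192²·(1 − 780/11192)·1285000/780 = 1.9197752 × 10^11.
Tier 2: 19509²·(1 − 2741/19509)·627000/2741 = 7.4829834 × 10^10.
Sum = 2.6680735 × 10^11.
SE = √(2.6680735 × 10^11) = 516530.

516530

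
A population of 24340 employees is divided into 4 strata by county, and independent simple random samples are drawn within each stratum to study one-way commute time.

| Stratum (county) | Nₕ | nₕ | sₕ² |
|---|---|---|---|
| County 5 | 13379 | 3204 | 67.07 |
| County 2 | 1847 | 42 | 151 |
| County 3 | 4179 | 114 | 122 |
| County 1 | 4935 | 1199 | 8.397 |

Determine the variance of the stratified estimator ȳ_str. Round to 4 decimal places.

Var(ȳ_str) = Σₕ Wₕ²(1 − fₕ)sₕ²/nₕ with Wₕ = Nₕ/N, N = 24340.
County 5: Wₕ = 0.54967132; term = 0.54967132²·(1 − 0.23947978)·67.07/3204 = 0.0048100847.
County 2: Wₕ = 0.07588332; term = 0.07588332²·(1 − 0.02273958)·151/42 = 0.020231618.
County 3: Wₕ = 0.17169269; term = 0.17169269²·(1 − 0.02727925)·122/114 = 0.030686457.
County 1: Wₕ = 0.20275267; term = 0.20275267²·(1 − 0.24295846)·8.397/1199 = 2.1795049 × 10^-4.
Sum = 0.05594611.

0.0559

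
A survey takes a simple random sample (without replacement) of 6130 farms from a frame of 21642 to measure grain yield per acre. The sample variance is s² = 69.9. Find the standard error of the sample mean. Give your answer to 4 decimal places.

Under SRS without replacement, Var(ȳ) = (1 − f)·s²/n with f = n/N = 6130/21642 = 0.28324554.
Var(ȳ) = (1 − 0.28324554)·69.9/6130 = 0.71675446·0.011402936 = 0.0081731055.
SE(ȳ) = √(0.0081731055) = 0.0904.

0.0904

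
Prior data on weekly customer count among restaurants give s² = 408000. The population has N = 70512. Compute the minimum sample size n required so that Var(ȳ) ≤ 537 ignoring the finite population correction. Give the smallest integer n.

760

Without fpc, n₀ = s²/D = 408000/537 = 759.7765.
Rounding up, n = 760.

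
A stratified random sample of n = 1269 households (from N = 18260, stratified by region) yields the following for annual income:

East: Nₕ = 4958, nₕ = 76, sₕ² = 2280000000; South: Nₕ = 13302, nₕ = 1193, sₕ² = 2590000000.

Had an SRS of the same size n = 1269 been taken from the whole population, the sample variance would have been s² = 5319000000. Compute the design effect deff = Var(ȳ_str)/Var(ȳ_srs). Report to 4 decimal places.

0.8273

Var(ȳ_str) = Σ Wₕ²(1−fₕ)sₕ²/nₕ with Wₕ = Nₕ/18260:
  East: (4958/18260)²·(1−76/4958)·2280000000/76 = 2.1778301 × 10^6
  South: (13302/18260)²·(1−1193/13302)·2590000000/1193 = 1.0487766 × 10^6
  → Var(ȳ_str) = 3.2266067 × 10^6.
Var(ȳ_srs) = (1 − 1269/18260)·5319000000/1269 = 3.9001969 × 10^6.
deff = (3.2266067 × 10^6) / (3.9001969 × 10^6) = 0.8273.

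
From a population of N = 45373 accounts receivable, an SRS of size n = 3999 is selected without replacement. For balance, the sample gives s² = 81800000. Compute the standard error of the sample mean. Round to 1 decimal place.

Under SRS without replacement, Var(ȳ) = (1 − f)·s²/n with f = n/N = 3999/45373 = 0.08813612.
Var(ȳ) = (1 − 0.08813612)·81800000/3999 = 0.91186388·20455.114 = 18652.279.
SE(ȳ) = √(18652.279) = 136.6.

136.6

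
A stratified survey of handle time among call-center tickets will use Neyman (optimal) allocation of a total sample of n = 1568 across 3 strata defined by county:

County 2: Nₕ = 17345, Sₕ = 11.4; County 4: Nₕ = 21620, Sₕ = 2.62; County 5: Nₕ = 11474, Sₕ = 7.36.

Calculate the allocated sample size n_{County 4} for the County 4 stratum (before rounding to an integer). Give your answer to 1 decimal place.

262.1

Neyman allocation: nₕ = n·NₕSₕ / Σⱼ NⱼSⱼ.
Σ NⱼSⱼ = 17345·11.4 + 21620·2.62 + 11474·7.36 = 338826.04.
n_{County 4} = 1568·21620·2.62 / 338826.04 = 262.1.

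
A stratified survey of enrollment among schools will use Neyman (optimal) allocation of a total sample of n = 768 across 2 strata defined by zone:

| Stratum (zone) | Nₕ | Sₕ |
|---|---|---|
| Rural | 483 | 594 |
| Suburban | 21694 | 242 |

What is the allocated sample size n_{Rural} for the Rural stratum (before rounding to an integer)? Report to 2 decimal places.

Neyman allocation: nₕ = n·NₕSₕ / Σⱼ NⱼSⱼ.
Σ NⱼSⱼ = 483·594 + 21694·242 = 5.53685 × 10^6.
n_{Rural} = 768·483·594 / (5.53685 × 10^6) = 39.80.

39.80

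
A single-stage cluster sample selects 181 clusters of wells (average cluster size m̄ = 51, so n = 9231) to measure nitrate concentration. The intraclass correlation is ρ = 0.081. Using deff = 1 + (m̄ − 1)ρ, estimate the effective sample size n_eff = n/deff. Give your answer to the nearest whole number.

deff = 1 + (51 − 1)·0.081 = 1 + 4.05 = 5.05.
n_eff = 9231 / 5.05 = 1828.

1828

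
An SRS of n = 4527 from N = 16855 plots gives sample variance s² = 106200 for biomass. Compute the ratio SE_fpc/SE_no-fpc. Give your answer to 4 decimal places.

0.8552

f = n/N = 4527/16855 = 0.26858499.
SE_no-fpc = √(s²/n) = 4.8434744; SE_fpc = √((1−f)s²/n) = 4.1422752.
Ratio = √(1−f) = 0.85522805.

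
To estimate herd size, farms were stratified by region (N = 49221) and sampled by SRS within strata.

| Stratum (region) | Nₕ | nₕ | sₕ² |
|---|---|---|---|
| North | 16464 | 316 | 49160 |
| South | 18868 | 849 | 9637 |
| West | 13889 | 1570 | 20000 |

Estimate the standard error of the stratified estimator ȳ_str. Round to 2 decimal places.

Var(ȳ_str) = Σₕ Wₕ²(1 − fₕ)sₕ²/nₕ with Wₕ = Nₕ/N, N = 49221.
North: Wₕ = 0.33449138; term = 0.33449138²·(1 − 0.01919339)·49160/316 = 17.071749.
South: Wₕ = 0.38333232; term = 0.38333232²·(1 − 0.04499682)·9637/849 = 1.5929049.
West: Wₕ = 0.28217631; term = 0.28217631²·(1 − 0.11303910)·20000/1570 = 0.89965482.
Sum = 19.564309.
SE = √(19.564309) = 4.42.

4.42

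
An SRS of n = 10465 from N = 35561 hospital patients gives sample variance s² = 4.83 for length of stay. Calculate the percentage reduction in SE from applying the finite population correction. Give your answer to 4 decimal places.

f = n/N = 10465/35561 = 0.29428306.
SE_no-fpc = √(s²/n) = 0.021483446; SE_fpc = √((1−f)s²/n) = 0.01804759.
Ratio = √(1−f) = 0.84006960. Reduction = 100·(1 − 0.84006960) = 15.9930%.

15.9930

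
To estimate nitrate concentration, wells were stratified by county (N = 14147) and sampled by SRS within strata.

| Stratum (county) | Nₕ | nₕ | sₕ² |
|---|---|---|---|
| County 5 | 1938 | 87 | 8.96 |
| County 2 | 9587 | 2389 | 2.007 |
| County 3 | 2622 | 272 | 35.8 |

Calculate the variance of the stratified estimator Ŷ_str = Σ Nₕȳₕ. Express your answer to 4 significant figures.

1.238 × 10^6

Var(Ŷ_str) = Σₕ Nₕ²(1 − fₕ)sₕ²/nₕ.
County 5: 1938²·(1 − 87/1938)·8.96/87 = 369444.28.
County 2: 9587²·(1 − 2389/9587)·2.007/2389 = 57973.002.
County 3: 2622²·(1 − 272/2622)·35.8/272 = 810988.46.
Sum = 1.2384057 × 10^6.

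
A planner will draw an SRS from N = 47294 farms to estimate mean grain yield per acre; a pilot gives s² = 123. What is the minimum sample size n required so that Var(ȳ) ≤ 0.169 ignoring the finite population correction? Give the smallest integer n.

Without fpc, n₀ = s²/D = 123/0.169 = 727.8107.
Rounding up, n = 728.

728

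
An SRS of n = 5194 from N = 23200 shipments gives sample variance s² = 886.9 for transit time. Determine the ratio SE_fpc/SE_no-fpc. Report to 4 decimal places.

f = n/N = 5194/23200 = 0.22387931.
SE_no-fpc = √(s²/n) = 0.41322478; SE_fpc = √((1−f)s²/n) = 0.36404158.
Ratio = √(1−f) = 0.88097712.

0.8810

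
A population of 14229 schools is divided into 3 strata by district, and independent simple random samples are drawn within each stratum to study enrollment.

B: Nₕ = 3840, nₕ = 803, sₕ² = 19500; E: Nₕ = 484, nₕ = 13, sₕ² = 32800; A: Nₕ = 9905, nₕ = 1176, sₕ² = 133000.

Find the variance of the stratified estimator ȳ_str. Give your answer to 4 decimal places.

Var(ȳ_str) = Σₕ Wₕ²(1 − fₕ)sₕ²/nₕ with Wₕ = Nₕ/N, N = 14229.
B: Wₕ = 0.26987139; term = 0.26987139²·(1 − 0.20911458)·19500/803 = 1.39877.
E: Wₕ = 0.03401504; term = 0.03401504²·(1 − 0.02685950)·32800/13 = 2.840848.
A: Wₕ = 0.69611357; term = 0.69611357²·(1 − 0.11872792)·133000/1176 = 48.296375.
Sum = 52.535993.

52.5360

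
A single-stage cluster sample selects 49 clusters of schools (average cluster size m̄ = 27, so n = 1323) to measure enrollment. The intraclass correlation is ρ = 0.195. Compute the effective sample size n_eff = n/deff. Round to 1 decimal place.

218.0

deff = 1 + (27 − 1)·0.195 = 1 + 5.07 = 6.07.
n_eff = 1323 / 6.07 = 218.0.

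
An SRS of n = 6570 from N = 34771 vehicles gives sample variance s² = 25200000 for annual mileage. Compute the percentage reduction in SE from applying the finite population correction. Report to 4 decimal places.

f = n/N = 6570/34771 = 0.18895056.
SE_no-fpc = √(s²/n) = 61.932354; SE_fpc = √((1−f)s²/n) = 55.775215.
Ratio = √(1−f) = 0.90058283. Reduction = 100·(1 − 0.90058283) = 9.9417%.

9.9417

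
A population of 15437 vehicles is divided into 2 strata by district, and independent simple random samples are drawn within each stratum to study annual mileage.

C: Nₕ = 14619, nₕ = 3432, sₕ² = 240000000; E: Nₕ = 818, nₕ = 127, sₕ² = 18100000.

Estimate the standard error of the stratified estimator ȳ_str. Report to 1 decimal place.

219.8

Var(ȳ_str) = Σₕ Wₕ²(1 − fₕ)sₕ²/nₕ with Wₕ = Nₕ/N, N = 15437.
C: Wₕ = 0.94701043; term = 0.94701043²·(1 − 0.23476298)·240000000/3432 = 47992.067.
E: Wₕ = 0.05298957; term = 0.05298957²·(1 − 0.15525672)·18100000/127 = 338.04958.
Sum = 48330.117.
SE = √(48330.117) = 219.8.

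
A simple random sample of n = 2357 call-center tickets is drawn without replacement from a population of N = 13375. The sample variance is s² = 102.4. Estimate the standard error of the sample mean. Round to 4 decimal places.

Under SRS without replacement, Var(ȳ) = (1 − f)·s²/n with f = n/N = 2357/13375 = 0.17622430.
Var(ȳ) = (1 − 0.17622430)·102.4/2357 = 0.82377570·0.043445057 = 0.035788983.
SE(ȳ) = √(0.035788983) = 0.1892.

0.1892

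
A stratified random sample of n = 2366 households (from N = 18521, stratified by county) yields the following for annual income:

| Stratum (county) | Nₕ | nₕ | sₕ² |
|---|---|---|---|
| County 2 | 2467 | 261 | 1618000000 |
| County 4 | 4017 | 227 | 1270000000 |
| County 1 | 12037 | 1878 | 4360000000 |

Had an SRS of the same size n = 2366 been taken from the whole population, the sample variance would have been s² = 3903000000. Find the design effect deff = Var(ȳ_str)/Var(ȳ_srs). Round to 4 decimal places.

0.8161

Var(ȳ_str) = Σ Wₕ²(1−fₕ)sₕ²/nₕ with Wₕ = Nₕ/18521:
  County 2: (2467/18521)²·(1−261/2467)·1618000000/261 = 98352.138
  County 4: (4017/18521)²·(1−227/4017)·1270000000/227 = 248307.62
  County 1: (12037/18521)²·(1−1878/12037)·4360000000/1878 = 827620.54
  → Var(ȳ_str) = 1.1742803 × 10^6.
Var(ȳ_srs) = (1 − 2366/18521)·3903000000/2366 = 1.4388858 × 10^6.
deff = (1.1742803 × 10^6) / (1.4388858 × 10^6) = 0.8161.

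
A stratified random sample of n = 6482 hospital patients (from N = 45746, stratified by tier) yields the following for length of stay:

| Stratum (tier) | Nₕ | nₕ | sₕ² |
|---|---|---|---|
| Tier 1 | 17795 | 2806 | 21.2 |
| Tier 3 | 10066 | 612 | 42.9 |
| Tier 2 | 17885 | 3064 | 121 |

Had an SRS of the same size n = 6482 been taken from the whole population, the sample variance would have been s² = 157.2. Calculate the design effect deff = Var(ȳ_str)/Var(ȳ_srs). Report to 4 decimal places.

Var(ȳ_str) = Σ Wₕ²(1−fₕ)sₕ²/nₕ with Wₕ = Nₕ/45746:
  Tier 1: (17795/45746)²·(1−2806/17795)·21.2/2806 = 9.6296964 × 10^-4
  Tier 3: (10066/45746)²·(1−612/10066)·42.9/612 = 0.0031876611
  Tier 2: (17885/45746)²·(1−3064/17885)·121/3064 = 0.0050021511
  → Var(ȳ_str) = 0.0091527818.
Var(ȳ_srs) = (1 − 6482/45746)·157.2/6482 = 0.020815408.
deff = 0.0091527818 / 0.020815408 = 0.4397.

0.4397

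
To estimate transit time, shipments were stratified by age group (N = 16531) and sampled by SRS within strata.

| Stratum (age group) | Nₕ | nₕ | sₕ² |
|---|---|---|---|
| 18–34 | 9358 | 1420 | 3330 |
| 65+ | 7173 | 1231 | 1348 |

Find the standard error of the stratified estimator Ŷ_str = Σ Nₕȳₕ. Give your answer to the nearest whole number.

Var(Ŷ_str) = Σₕ Nₕ²(1 − fₕ)sₕ²/nₕ.
18–34: 9358²·(1 − 1420/9358)·3330/1420 = 1.7420075 × 10^8.
65+: 7173²·(1 − 1231/7173)·1348/1231 = 4.6672957 × 10^7.
Sum = 2.2087371 × 10^8.
SE = √(2.2087371 × 10^8) = 14862.

14862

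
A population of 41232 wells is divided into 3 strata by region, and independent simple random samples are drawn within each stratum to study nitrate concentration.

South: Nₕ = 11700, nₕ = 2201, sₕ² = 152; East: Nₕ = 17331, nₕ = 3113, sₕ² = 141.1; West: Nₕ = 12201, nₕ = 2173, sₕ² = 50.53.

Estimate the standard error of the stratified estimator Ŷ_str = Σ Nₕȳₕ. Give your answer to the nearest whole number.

4657

Var(Ŷ_str) = Σₕ Nₕ²(1 − fₕ)sₕ²/nₕ.
South: 11700²·(1 − 2201/11700)·152/2201 = 7.6751575 × 10^6.
East: 17331²·(1 − 3113/17331)·141.1/3113 = 1.116889 × 10^7.
West: 12201²·(1 − 2173/12201)·50.53/2173 = 2.8451117 × 10^6.
Sum = 2.1689159 × 10^7.
SE = √(2.1689159 × 10^7) = 4657.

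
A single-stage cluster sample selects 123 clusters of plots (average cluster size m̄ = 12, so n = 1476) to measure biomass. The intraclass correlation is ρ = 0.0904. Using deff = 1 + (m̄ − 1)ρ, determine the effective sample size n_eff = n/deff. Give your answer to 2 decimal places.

deff = 1 + (12 − 1)·0.0904 = 1 + 0.9944 = 1.9944.
n_eff = 1476 / 1.9944 = 740.07.

740.07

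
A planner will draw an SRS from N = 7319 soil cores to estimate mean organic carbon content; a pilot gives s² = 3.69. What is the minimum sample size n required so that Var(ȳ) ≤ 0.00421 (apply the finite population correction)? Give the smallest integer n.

783

Without fpc, n₀ = s²/D = 3.69/0.00421 = 876.4846.
With fpc, (1 − n/N)·s²/n ≤ D requires n ≥ n₀/(1 + n₀/N) = 876.4846/(1 + 876.4846/7319) = 782.7470.
Rounding up, n = 783.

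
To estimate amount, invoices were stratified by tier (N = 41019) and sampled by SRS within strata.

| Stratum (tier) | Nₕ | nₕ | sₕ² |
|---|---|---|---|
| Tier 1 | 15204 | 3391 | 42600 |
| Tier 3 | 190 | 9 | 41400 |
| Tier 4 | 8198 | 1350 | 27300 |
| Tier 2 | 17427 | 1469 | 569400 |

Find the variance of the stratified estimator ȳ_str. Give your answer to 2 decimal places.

Var(ȳ_str) = Σₕ Wₕ²(1 − fₕ)sₕ²/nₕ with Wₕ = Nₕ/N, N = 41019.
Tier 1: Wₕ = 0.37065750; term = 0.37065750²·(1 − 0.22303341)·42600/3391 = 1.341003.
Tier 3: Wₕ = 0.00463200; term = 0.00463200²·(1 − 0.04736842)·41400/9 = 0.094019919.
Tier 4: Wₕ = 0.19985860; term = 0.19985860²·(1 − 0.16467431)·27300/1350 = 0.6747306.
Tier 2: Wₕ = 0.42485190; term = 0.42485190²·(1 − 0.08429449)·569400/1469 = 64.065854.
Sum = 66.175608.

66.18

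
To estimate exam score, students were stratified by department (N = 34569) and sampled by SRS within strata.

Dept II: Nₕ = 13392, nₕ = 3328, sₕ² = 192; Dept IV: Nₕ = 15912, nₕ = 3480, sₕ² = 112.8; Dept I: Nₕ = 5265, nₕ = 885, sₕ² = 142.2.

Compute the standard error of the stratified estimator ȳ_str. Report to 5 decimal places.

Var(ȳ_str) = Σₕ Wₕ²(1 − fₕ)sₕ²/nₕ with Wₕ = Nₕ/N, N = 34569.
Dept II: Wₕ = 0.38739911; term = 0.38739911²·(1 − 0.24850657)·192/3328 = 0.0065066935.
Dept IV: Wₕ = 0.46029680; term = 0.46029680²·(1 − 0.21870287)·112.8/3480 = 0.0053656457.
Dept I: Wₕ = 0.15230409; term = 0.15230409²·(1 − 0.16809117)·142.2/885 = 0.0031006674.
Sum = 0.014973007.
SE = √(0.014973007) = 0.12236.

0.12236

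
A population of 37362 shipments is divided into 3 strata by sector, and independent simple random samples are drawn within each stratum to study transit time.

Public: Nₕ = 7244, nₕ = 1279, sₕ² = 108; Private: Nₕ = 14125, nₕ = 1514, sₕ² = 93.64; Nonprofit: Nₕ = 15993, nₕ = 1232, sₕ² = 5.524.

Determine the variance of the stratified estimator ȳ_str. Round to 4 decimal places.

Var(ȳ_str) = Σₕ Wₕ²(1 − fₕ)sₕ²/nₕ with Wₕ = Nₕ/N, N = 37362.
Public: Wₕ = 0.19388684; term = 0.19388684²·(1 − 0.17655991)·108/1279 = 0.0026138573.
Private: Wₕ = 0.37805792; term = 0.37805792²·(1 − 0.10718584)·93.64/1514 = 0.0078924762.
Nonprofit: Wₕ = 0.42805524; term = 0.42805524²·(1 − 0.07703370)·5.524/1232 = 7.5827799 × 10^-4.
Sum = 0.011264611.

0.0113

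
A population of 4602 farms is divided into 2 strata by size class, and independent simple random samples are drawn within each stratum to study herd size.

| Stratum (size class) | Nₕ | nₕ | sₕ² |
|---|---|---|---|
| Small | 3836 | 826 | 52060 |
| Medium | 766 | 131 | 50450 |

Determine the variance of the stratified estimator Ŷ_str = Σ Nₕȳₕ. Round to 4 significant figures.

9.151 × 10^8

Var(Ŷ_str) = Σₕ Nₕ²(1 − fₕ)sₕ²/nₕ.
Small: 3836²·(1 − 826/3836)·52060/826 = 7.2772821 × 10^8.
Medium: 766²·(1 − 131/766)·50450/131 = 1.8732355 × 10^8.
Sum = 9.1505176 × 10^8.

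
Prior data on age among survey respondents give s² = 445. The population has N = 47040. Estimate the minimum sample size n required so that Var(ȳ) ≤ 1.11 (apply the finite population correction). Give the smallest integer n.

398

Without fpc, n₀ = s²/D = 445/1.11 = 400.9009.
With fpc, (1 − n/N)·s²/n ≤ D requires n ≥ n₀/(1 + n₀/N) = 400.9009/(1 + 400.9009/47040) = 397.5131.
Rounding up, n = 398.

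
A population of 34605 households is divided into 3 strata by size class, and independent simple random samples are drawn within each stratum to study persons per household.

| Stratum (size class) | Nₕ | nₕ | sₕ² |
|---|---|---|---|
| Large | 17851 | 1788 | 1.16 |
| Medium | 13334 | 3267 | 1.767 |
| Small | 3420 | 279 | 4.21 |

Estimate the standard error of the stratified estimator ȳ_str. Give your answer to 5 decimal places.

Var(ȳ_str) = Σₕ Wₕ²(1 − fₕ)sₕ²/nₕ with Wₕ = Nₕ/N, N = 34605.
Large: Wₕ = 0.51585031; term = 0.51585031²·(1 − 0.10016246)·1.16/1788 = 1.5534668 × 10^-4.
Medium: Wₕ = 0.38532004; term = 0.38532004²·(1 − 0.24501275)·1.767/3267 = 6.0627579 × 10^-5.
Small: Wₕ = 0.09882965; term = 0.09882965²·(1 − 0.08157895)·4.21/279 = 1.3536121 × 10^-4.
Sum = 3.5133547 × 10^-4.
SE = √(3.5133547 × 10^-4) = 0.01874.

0.01874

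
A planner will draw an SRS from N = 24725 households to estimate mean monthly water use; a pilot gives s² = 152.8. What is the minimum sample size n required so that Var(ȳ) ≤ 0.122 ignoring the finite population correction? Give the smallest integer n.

Without fpc, n₀ = s²/D = 152.8/0.122 = 1252.4590.
Rounding up, n = 1253.

1253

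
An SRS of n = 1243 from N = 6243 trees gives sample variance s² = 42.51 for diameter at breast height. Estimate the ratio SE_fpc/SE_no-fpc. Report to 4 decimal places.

f = n/N = 1243/6243 = 0.19910300.
SE_no-fpc = √(s²/n) = 0.18493112; SE_fpc = √((1−f)s²/n) = 0.16550012.
Ratio = √(1−f) = 0.89492849.

0.8949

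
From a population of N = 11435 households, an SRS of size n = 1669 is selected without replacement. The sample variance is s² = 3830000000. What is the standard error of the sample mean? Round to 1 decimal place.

Under SRS without replacement, Var(ȳ) = (1 − f)·s²/n with f = n/N = 1669/11435 = 0.14595540.
Var(ȳ) = (1 − 0.14595540)·3830000000/1669 = 0.85404460·2.2947873 × 10^6 = 1.9598507 × 10^6.
SE(ȳ) = √(1.9598507 × 10^6) = 1399.9.

1399.9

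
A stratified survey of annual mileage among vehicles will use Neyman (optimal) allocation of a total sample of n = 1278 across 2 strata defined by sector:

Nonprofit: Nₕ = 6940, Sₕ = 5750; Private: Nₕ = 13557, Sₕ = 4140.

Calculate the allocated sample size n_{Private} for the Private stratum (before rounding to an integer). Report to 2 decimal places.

Neyman allocation: nₕ = n·NₕSₕ / Σⱼ NⱼSⱼ.
Σ NⱼSⱼ = 6940·5750 + 13557·4140 = 9.603098 × 10^7.
n_{Private} = 1278·13557·4140 / (9.603098 × 10^7) = 746.94.

746.94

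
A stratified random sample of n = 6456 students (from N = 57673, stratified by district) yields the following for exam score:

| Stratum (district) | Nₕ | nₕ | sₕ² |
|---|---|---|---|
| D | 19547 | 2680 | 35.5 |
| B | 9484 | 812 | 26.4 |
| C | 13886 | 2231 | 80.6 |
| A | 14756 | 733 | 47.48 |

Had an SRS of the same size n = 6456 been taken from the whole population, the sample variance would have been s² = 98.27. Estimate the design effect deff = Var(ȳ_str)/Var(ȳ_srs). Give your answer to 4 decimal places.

Var(ȳ_str) = Σ Wₕ²(1−fₕ)sₕ²/nₕ with Wₕ = Nₕ/57673:
  D: (19547/57673)²·(1−2680/19547)·35.5/2680 = 0.0013130052
  B: (9484/57673)²·(1−812/9484)·26.4/812 = 8.0392147 × 10^-4
  C: (13886/57673)²·(1−2231/13886)·80.6/2231 = 0.001757842
  A: (14756/57673)²·(1−733/14756)·47.48/733 = 0.0040296862
  → Var(ȳ_str) = 0.0079044549.
Var(ȳ_srs) = (1 − 6456/57673)·98.27/6456 = 0.013517582.
deff = 0.0079044549 / 0.013517582 = 0.5848.

0.5848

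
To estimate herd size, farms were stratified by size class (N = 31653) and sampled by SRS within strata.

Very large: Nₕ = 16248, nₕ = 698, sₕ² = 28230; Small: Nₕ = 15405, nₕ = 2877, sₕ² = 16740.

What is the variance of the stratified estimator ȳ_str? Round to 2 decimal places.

Var(ȳ_str) = Σₕ Wₕ²(1 − fₕ)sₕ²/nₕ with Wₕ = Nₕ/N, N = 31653.
Very large: Wₕ = 0.51331627; term = 0.51331627²·(1 − 0.04295913)·28230/698 = 10.198963.
Small: Wₕ = 0.48668373; term = 0.48668373²·(1 − 0.18675755)·16740/2877 = 1.120803.
Sum = 11.319766.

11.32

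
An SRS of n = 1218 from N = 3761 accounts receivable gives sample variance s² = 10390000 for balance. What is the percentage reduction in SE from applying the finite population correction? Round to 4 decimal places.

17.7717

f = n/N = 1218/3761 = 0.32385004.
SE_no-fpc = √(s²/n) = 92.360044; SE_fpc = √((1−f)s²/n) = 75.946129.
Ratio = √(1−f) = 0.82228338. Reduction = 100·(1 − 0.82228338) = 17.7717%.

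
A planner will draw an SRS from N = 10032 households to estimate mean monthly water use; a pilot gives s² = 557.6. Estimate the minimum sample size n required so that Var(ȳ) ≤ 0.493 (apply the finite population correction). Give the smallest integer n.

1017

Without fpc, n₀ = s²/D = 557.6/0.493 = 1131.0345.
With fpc, (1 − n/N)·s²/n ≤ D requires n ≥ n₀/(1 + n₀/N) = 1131.0345/(1 + 1131.0345/10032) = 1016.4385.
Rounding up, n = 1017.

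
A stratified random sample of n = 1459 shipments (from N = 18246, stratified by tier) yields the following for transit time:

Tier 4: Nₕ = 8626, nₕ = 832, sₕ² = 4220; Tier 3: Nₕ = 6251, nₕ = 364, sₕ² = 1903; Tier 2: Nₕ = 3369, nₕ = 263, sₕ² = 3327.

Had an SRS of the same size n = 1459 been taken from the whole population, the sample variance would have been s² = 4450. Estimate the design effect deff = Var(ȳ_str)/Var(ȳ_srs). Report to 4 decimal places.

0.7126

Var(ȳ_str) = Σ Wₕ²(1−fₕ)sₕ²/nₕ with Wₕ = Nₕ/18246:
  Tier 4: (8626/18246)²·(1−832/8626)·4220/832 = 1.0242917
  Tier 3: (6251/18246)²·(1−364/6251)·1903/364 = 0.57789056
  Tier 2: (3369/18246)²·(1−263/3369)·3327/263 = 0.39761629
  → Var(ȳ_str) = 1.9997986.
Var(ȳ_srs) = (1 − 1459/18246)·4450/1459 = 2.8061452.
deff = 1.9997986 / 2.8061452 = 0.7126.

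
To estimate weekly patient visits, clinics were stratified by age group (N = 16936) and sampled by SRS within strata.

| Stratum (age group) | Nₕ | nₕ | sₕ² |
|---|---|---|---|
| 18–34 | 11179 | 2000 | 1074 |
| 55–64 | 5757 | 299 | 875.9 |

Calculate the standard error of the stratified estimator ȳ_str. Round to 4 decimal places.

0.7163

Var(ȳ_str) = Σₕ Wₕ²(1 − fₕ)sₕ²/nₕ with Wₕ = Nₕ/N, N = 16936.
18–34: Wₕ = 0.66007322; term = 0.66007322²·(1 − 0.17890688)·1074/2000 = 0.19211042.
55–64: Wₕ = 0.33992678; term = 0.33992678²·(1 − 0.05193677)·875.9/299 = 0.32091603.
Sum = 0.51302645.
SE = √(0.51302645) = 0.7163.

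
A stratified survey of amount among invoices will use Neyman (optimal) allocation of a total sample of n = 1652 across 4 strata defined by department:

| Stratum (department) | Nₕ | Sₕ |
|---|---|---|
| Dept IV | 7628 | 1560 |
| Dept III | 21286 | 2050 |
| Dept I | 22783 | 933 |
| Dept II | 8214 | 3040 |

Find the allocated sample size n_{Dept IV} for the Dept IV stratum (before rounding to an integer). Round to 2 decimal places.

Neyman allocation: nₕ = n·NₕSₕ / Σⱼ NⱼSⱼ.
Σ NⱼSⱼ = 7628·1560 + 21286·2050 + 22783·933 + 8214·3040 = 1.0176308 × 10^8.
n_{Dept IV} = 1652·7628·1560 / (1.0176308 × 10^8) = 193.18.

193.18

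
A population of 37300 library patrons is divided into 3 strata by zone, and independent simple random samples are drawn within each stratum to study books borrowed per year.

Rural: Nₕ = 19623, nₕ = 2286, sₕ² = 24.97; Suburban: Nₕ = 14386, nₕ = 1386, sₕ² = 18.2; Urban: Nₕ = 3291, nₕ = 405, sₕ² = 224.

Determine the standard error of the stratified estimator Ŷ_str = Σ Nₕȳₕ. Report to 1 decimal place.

Var(Ŷ_str) = Σₕ Nₕ²(1 − fₕ)sₕ²/nₕ.
Rural: 19623²·(1 − 2286/19623)·24.97/2286 = 3.716051 × 10^6.
Suburban: 14386²·(1 − 1386/14386)·18.2/1386 = 2.4557919 × 10^6.
Urban: 3291²·(1 − 405/3291)·224/405 = 5.2531186 × 10^6.
Sum = 1.1424962 × 10^7.
SE = √(1.1424962 × 10^7) = 3380.1.

3380.1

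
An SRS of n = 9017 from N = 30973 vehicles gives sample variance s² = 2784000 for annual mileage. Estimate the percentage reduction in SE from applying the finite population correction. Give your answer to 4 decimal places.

15.8053

f = n/N = 9017/30973 = 0.29112453.
SE_no-fpc = √(s²/n) = 17.571287; SE_fpc = √((1−f)s²/n) = 14.7941.
Ratio = √(1−f) = 0.84194743. Reduction = 100·(1 − 0.84194743) = 15.8053%.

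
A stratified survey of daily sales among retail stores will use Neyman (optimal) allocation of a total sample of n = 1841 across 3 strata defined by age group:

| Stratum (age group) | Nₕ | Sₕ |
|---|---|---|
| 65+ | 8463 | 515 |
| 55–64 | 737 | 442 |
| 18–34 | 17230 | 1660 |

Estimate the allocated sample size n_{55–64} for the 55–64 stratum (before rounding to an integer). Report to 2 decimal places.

Neyman allocation: nₕ = n·NₕSₕ / Σⱼ NⱼSⱼ.
Σ NⱼSⱼ = 8463·515 + 737·442 + 17230·1660 = 3.3285999 × 10^7.
n_{55–64} = 1841·737·442 / (3.3285999 × 10^7) = 18.02.

18.02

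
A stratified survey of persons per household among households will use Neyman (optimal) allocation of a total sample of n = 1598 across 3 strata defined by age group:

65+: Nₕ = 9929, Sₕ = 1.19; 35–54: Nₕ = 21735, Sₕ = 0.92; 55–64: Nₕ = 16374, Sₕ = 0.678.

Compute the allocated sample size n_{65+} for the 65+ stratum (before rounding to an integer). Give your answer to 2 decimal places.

439.98

Neyman allocation: nₕ = n·NₕSₕ / Σⱼ NⱼSⱼ.
Σ NⱼSⱼ = 9929·1.19 + 21735·0.92 + 16374·0.678 = 42913.282.
n_{65+} = 1598·9929·1.19 / 42913.282 = 439.98.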